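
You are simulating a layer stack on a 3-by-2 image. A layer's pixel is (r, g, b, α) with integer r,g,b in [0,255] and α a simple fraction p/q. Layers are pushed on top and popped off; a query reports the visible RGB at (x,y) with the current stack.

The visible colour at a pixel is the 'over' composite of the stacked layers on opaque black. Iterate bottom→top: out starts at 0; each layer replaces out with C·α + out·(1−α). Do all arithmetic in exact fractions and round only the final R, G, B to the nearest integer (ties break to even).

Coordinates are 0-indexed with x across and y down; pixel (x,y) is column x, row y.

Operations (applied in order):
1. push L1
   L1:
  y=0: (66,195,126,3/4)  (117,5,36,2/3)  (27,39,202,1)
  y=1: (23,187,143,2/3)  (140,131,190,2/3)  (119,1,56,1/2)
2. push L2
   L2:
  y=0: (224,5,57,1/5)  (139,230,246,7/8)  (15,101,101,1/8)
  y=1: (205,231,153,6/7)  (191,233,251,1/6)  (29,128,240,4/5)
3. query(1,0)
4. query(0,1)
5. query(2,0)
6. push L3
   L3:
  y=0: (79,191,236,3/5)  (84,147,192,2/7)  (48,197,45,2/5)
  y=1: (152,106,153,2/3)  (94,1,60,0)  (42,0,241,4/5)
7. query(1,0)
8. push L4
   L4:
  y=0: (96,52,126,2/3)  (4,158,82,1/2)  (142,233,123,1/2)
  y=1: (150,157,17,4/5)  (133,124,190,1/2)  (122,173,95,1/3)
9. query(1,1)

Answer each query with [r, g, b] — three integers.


at x=1,y=0 over L1,L2:
L1 α=2/3: [78, 10/3, 24]
L2 α=7/8: [1051/8, 605/3, 873/4]
→ [131, 202, 218]

at x=0,y=1 over L1,L2:
L1 α=2/3: [46/3, 374/3, 286/3]
L2 α=6/7: [3736/21, 4532/21, 3040/21]
= [178, 216, 145]

query (2,0) [L1,L2] — begin 0,0,0
L1 α=1: [27, 39, 202]
L2 α=1/8: [51/2, 187/4, 1515/8]
→ [26, 47, 189]

(1,0) stack=L1,L2,L3; from [0,0,0]:
L1 α=2/3: [78, 10/3, 24]
L2 α=7/8: [1051/8, 605/3, 873/4]
L3 α=2/7: [6599/56, 3907/21, 843/4]
rounded: [118, 186, 211]

(1,1) stack=L1,L2,L3,L4; from [0,0,0]:
+L1 (α=2/3) → [280/3, 262/3, 380/3]
+L2 (α=1/6) → [1973/18, 2009/18, 2653/18]
+L3 (α=0) → [1973/18, 2009/18, 2653/18]
+L4 (α=1/2) → [4367/36, 4241/36, 6073/36]
= [121, 118, 169]


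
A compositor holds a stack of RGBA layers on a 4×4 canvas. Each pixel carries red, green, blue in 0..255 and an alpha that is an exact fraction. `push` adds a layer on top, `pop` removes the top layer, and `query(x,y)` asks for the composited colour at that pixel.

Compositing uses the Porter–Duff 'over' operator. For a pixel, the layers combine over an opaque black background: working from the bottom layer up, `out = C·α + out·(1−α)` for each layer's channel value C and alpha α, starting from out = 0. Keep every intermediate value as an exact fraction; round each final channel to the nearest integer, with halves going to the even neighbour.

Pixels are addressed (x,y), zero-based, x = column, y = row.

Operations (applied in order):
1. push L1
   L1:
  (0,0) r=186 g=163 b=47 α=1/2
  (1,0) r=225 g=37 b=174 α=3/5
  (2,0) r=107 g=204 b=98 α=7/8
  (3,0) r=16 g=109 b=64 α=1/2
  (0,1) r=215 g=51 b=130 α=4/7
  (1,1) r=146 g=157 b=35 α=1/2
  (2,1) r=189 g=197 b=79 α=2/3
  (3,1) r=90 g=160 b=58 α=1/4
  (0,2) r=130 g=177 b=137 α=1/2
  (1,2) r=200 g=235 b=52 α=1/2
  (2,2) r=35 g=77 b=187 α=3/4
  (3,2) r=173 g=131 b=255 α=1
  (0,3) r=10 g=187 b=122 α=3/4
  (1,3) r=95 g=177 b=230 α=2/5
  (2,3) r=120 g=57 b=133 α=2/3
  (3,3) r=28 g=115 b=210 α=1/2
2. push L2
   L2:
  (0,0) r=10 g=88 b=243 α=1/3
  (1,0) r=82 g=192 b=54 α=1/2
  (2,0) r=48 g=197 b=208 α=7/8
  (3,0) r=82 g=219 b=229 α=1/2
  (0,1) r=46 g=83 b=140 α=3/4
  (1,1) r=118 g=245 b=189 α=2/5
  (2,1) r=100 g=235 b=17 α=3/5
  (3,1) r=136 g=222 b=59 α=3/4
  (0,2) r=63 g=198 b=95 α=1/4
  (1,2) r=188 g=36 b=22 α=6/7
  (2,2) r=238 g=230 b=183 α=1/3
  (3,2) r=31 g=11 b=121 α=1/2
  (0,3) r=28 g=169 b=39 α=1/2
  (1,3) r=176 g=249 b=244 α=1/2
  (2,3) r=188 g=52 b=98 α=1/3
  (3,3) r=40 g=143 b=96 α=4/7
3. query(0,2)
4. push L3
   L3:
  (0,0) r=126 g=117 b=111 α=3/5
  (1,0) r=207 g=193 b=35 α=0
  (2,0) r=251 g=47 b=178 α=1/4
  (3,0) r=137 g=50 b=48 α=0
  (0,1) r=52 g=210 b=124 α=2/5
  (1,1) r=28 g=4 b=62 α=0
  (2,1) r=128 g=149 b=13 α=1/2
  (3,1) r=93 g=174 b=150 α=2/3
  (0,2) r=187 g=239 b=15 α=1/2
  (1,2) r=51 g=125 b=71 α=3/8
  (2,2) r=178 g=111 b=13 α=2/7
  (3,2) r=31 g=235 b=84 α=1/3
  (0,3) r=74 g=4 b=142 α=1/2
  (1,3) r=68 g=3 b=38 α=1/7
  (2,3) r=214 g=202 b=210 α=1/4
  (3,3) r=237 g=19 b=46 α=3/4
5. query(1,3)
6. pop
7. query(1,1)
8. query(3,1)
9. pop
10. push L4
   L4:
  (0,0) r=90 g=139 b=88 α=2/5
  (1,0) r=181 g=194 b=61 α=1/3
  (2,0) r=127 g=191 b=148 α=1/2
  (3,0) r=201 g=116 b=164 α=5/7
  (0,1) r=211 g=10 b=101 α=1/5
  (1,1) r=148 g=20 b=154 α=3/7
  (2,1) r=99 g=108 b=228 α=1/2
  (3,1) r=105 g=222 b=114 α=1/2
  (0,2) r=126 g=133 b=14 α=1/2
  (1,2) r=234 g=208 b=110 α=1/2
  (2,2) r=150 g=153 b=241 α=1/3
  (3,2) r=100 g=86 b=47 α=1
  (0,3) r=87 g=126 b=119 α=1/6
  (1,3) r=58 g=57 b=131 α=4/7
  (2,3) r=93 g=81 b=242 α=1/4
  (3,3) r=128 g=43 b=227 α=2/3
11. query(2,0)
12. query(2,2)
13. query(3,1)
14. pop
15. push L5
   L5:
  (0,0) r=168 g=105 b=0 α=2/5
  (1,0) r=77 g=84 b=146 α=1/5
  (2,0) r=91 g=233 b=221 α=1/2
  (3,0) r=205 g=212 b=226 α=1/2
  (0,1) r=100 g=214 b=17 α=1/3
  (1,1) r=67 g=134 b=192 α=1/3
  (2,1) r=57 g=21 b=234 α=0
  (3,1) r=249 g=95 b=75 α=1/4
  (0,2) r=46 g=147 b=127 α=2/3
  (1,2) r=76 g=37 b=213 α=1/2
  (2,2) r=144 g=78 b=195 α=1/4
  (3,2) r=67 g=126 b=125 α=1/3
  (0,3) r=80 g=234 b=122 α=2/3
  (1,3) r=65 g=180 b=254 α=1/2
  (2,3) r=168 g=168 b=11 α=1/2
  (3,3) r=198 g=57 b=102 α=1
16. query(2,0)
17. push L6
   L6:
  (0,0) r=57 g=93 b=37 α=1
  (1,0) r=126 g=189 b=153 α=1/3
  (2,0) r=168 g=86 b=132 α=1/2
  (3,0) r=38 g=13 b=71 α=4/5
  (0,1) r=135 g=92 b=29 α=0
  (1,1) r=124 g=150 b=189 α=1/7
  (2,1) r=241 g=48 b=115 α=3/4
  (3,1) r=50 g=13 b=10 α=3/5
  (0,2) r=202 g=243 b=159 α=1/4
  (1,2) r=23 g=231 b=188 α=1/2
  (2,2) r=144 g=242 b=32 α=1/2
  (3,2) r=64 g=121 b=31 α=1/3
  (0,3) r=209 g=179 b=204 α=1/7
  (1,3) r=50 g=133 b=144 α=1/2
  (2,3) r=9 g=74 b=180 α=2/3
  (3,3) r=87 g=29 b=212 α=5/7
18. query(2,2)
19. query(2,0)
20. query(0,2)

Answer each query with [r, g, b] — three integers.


query (0,2) [L1,L2] — begin 0,0,0
after L1 α=1/2: [65, 177/2, 137/2]
after L2 α=1/4: [129/2, 927/8, 601/8]
rounded: [64, 116, 75]

at x=1,y=3 over L1,L2,L3:
after L1 α=2/5: [38, 354/5, 92]
after L2 α=1/2: [107, 1599/10, 168]
after L3 α=1/7: [710/7, 4812/35, 1046/7]
rounded: [101, 137, 149]

at x=1,y=1 over L1,L2:
+L1 (α=1/2) → [73, 157/2, 35/2]
+L2 (α=2/5) → [91, 1451/10, 861/10]
= [91, 145, 86]

query (3,1) [L1,L2] — begin 0,0,0
after L1 α=1/4: [45/2, 40, 29/2]
after L2 α=3/4: [861/8, 353/2, 383/8]
= [108, 176, 48]

at x=2,y=0 over L1,L4:
L1 α=7/8: [749/8, 357/2, 343/4]
L4 α=1/2: [1765/16, 739/4, 935/8]
rounded: [110, 185, 117]

at x=2,y=2 over L1,L4:
L1 α=3/4: [105/4, 231/4, 561/4]
L4 α=1/3: [135/2, 179/2, 1043/6]
= [68, 90, 174]

at x=3,y=1 over L1,L4:
+L1 (α=1/4) → [45/2, 40, 29/2]
+L4 (α=1/2) → [255/4, 131, 257/4]
= [64, 131, 64]

at x=2,y=0 over L1,L5:
L1 α=7/8: [749/8, 357/2, 343/4]
L5 α=1/2: [1477/16, 823/4, 1227/8]
→ [92, 206, 153]

query (2,2) [L1,L5,L6] — begin 0,0,0
after L1 α=3/4: [105/4, 231/4, 561/4]
after L5 α=1/4: [891/16, 1005/16, 2463/16]
after L6 α=1/2: [3195/32, 4877/32, 2975/32]
→ [100, 152, 93]

query (2,0) [L1,L5,L6] — begin 0,0,0
after L1 α=7/8: [749/8, 357/2, 343/4]
after L5 α=1/2: [1477/16, 823/4, 1227/8]
after L6 α=1/2: [4165/32, 1167/8, 2283/16]
→ [130, 146, 143]

at x=0,y=2 over L1,L5,L6:
after L1 α=1/2: [65, 177/2, 137/2]
after L5 α=2/3: [157/3, 255/2, 215/2]
after L6 α=1/4: [359/4, 1251/8, 963/8]
rounded: [90, 156, 120]


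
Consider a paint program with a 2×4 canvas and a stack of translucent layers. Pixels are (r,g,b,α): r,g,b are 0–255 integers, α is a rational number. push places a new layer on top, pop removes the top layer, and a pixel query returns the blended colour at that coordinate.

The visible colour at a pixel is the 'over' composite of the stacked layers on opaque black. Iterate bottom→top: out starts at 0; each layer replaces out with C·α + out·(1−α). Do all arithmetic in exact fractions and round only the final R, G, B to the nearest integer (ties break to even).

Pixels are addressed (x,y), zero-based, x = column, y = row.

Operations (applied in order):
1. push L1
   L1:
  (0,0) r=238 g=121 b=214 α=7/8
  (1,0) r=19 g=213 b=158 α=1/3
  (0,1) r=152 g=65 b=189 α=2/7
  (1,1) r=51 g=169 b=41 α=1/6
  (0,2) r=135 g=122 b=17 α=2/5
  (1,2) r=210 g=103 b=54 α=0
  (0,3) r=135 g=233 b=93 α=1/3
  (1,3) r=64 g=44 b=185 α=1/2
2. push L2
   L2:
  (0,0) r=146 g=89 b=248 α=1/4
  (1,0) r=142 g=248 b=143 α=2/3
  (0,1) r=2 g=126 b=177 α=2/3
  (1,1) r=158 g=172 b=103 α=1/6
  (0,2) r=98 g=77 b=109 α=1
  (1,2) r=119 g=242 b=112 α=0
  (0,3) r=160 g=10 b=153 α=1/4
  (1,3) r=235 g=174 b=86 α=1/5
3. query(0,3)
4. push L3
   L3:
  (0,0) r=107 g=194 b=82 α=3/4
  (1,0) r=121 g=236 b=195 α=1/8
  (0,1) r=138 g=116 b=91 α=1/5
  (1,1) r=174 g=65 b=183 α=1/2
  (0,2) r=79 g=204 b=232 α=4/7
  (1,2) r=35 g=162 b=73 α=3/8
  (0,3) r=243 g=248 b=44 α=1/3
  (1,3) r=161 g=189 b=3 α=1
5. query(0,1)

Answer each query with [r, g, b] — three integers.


(0,3) stack=L1,L2; from [0,0,0]:
L1 α=1/3: [45, 233/3, 31]
L2 α=1/4: [295/4, 243/4, 123/2]
= [74, 61, 62]

at x=0,y=1 over L1,L2,L3:
L1 α=2/7: [304/7, 130/7, 54]
L2 α=2/3: [332/21, 1894/21, 136]
L3 α=1/5: [4226/105, 10012/105, 127]
= [40, 95, 127]


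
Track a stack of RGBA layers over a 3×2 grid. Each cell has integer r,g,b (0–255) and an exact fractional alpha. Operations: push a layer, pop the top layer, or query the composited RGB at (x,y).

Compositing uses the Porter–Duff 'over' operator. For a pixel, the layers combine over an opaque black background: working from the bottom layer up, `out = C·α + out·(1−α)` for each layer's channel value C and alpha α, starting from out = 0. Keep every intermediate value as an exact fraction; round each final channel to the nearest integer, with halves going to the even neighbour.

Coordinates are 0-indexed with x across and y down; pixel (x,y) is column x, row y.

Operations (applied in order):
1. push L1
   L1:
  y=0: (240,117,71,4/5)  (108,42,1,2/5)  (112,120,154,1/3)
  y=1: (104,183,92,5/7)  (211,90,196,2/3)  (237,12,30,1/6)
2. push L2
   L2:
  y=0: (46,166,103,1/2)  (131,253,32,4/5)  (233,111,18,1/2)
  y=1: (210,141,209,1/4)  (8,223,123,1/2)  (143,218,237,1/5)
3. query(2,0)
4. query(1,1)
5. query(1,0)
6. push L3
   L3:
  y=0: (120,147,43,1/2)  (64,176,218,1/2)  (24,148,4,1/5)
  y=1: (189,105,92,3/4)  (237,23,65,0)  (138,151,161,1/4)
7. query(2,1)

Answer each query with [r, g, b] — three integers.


(2,0) stack=L1,L2; from [0,0,0]:
+L1 (α=1/3) → [112/3, 40, 154/3]
+L2 (α=1/2) → [811/6, 151/2, 104/3]
rounded: [135, 76, 35]

query (1,1) [L1,L2] — begin 0,0,0
+L1 (α=2/3) → [422/3, 60, 392/3]
+L2 (α=1/2) → [223/3, 283/2, 761/6]
rounded: [74, 142, 127]

(1,0) stack=L1,L2; from [0,0,0]:
+L1 (α=2/5) → [216/5, 84/5, 2/5]
+L2 (α=4/5) → [2836/25, 5144/25, 642/25]
→ [113, 206, 26]

(2,1) stack=L1,L2,L3; from [0,0,0]:
L1 α=1/6: [79/2, 2, 5]
L2 α=1/5: [301/5, 226/5, 257/5]
L3 α=1/4: [1593/20, 1433/20, 394/5]
→ [80, 72, 79]


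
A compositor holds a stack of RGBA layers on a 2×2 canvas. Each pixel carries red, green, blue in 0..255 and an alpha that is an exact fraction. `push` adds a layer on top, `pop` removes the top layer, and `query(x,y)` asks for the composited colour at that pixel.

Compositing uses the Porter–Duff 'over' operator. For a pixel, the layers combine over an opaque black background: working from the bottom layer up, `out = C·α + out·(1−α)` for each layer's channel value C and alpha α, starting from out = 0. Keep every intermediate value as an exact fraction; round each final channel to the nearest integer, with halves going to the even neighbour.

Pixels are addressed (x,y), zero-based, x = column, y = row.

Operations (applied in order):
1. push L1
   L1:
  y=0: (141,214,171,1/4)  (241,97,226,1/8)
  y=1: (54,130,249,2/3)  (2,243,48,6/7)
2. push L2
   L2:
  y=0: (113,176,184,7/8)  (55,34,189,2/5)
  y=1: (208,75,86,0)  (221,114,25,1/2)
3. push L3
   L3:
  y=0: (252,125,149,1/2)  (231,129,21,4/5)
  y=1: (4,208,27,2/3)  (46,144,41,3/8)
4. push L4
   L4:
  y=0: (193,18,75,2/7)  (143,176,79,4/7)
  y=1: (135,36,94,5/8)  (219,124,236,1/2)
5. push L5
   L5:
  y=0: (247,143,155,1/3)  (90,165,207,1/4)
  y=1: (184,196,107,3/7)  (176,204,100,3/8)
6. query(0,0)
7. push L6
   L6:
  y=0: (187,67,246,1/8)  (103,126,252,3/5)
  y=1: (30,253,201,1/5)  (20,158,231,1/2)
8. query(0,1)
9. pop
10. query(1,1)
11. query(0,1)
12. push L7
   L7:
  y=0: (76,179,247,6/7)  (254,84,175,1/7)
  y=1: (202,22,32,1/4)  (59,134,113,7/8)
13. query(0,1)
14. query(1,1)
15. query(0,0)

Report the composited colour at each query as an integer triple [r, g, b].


query (0,0) [L1,L2,L3,L4,L5] — begin 0,0,0
L1 α=1/4: [141/4, 107/2, 171/4]
L2 α=7/8: [3305/32, 2571/16, 5323/32]
L3 α=1/2: [11369/64, 4571/32, 10091/64]
L4 α=2/7: [81549/448, 24007/224, 60055/448]
L5 α=1/3: [136877/672, 13341/112, 94775/672]
= [204, 119, 141]

at x=0,y=1 over L1,L2,L3,L4,L5,L6:
+L1 (α=2/3) → [36, 260/3, 166]
+L2 (α=0) → [36, 260/3, 166]
+L3 (α=2/3) → [44/3, 1508/9, 220/3]
+L4 (α=5/8) → [719/8, 256/3, 345/4]
+L5 (α=3/7) → [1823/14, 2788/21, 666/7]
+L6 (α=1/5) → [3856/35, 3293/21, 4071/35]
→ [110, 157, 116]

at x=1,y=1 over L1,L2,L3,L4,L5:
+L1 (α=6/7) → [12/7, 1458/7, 288/7]
+L2 (α=1/2) → [1559/14, 1128/7, 463/14]
+L3 (α=3/8) → [9727/112, 1083/7, 4037/112]
+L4 (α=1/2) → [34255/224, 1951/14, 30469/224]
+L5 (α=3/8) → [289547/1792, 18323/112, 219545/1792]
rounded: [162, 164, 123]

query (0,1) [L1,L2,L3,L4,L5] — begin 0,0,0
+L1 (α=2/3) → [36, 260/3, 166]
+L2 (α=0) → [36, 260/3, 166]
+L3 (α=2/3) → [44/3, 1508/9, 220/3]
+L4 (α=5/8) → [719/8, 256/3, 345/4]
+L5 (α=3/7) → [1823/14, 2788/21, 666/7]
rounded: [130, 133, 95]

query (0,1) [L1,L2,L3,L4,L5,L7] — begin 0,0,0
after L1 α=2/3: [36, 260/3, 166]
after L2 α=0: [36, 260/3, 166]
after L3 α=2/3: [44/3, 1508/9, 220/3]
after L4 α=5/8: [719/8, 256/3, 345/4]
after L5 α=3/7: [1823/14, 2788/21, 666/7]
after L7 α=1/4: [8297/56, 1471/14, 1111/14]
= [148, 105, 79]

at x=1,y=1 over L1,L2,L3,L4,L5,L7:
after L1 α=6/7: [12/7, 1458/7, 288/7]
after L2 α=1/2: [1559/14, 1128/7, 463/14]
after L3 α=3/8: [9727/112, 1083/7, 4037/112]
after L4 α=1/2: [34255/224, 1951/14, 30469/224]
after L5 α=3/8: [289547/1792, 18323/112, 219545/1792]
after L7 α=7/8: [1029643/14336, 123379/896, 1637017/14336]
→ [72, 138, 114]

at x=0,y=0 over L1,L2,L3,L4,L5,L7:
after L1 α=1/4: [141/4, 107/2, 171/4]
after L2 α=7/8: [3305/32, 2571/16, 5323/32]
after L3 α=1/2: [11369/64, 4571/32, 10091/64]
after L4 α=2/7: [81549/448, 24007/224, 60055/448]
after L5 α=1/3: [136877/672, 13341/112, 94775/672]
after L7 α=6/7: [443309/4704, 133629/784, 1090679/4704]
= [94, 170, 232]


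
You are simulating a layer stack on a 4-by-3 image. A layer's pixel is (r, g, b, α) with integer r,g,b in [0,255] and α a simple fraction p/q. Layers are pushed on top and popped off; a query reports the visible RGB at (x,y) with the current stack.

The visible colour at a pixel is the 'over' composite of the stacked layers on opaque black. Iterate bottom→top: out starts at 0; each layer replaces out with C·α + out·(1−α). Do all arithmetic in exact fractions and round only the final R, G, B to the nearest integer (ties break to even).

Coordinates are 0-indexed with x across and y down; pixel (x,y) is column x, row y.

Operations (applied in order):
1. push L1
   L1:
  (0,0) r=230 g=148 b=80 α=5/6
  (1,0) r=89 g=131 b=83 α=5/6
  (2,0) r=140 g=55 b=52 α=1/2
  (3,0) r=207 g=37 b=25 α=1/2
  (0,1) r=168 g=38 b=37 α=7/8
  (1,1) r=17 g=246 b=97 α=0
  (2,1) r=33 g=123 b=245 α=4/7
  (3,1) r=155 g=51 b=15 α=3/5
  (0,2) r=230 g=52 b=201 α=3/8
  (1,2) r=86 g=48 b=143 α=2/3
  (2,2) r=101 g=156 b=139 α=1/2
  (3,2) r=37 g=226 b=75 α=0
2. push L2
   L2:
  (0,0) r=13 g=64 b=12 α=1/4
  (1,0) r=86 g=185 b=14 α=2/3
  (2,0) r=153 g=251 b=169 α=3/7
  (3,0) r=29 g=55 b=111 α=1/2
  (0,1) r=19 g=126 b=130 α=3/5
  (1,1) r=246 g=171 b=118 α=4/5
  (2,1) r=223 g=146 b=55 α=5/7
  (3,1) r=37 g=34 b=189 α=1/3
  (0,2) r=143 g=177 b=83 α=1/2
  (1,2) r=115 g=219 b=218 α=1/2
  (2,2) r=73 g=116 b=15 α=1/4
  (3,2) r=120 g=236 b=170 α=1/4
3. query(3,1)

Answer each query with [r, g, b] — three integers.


at x=3,y=1 over L1,L2:
after L1 α=3/5: [93, 153/5, 9]
after L2 α=1/3: [223/3, 476/15, 69]
→ [74, 32, 69]


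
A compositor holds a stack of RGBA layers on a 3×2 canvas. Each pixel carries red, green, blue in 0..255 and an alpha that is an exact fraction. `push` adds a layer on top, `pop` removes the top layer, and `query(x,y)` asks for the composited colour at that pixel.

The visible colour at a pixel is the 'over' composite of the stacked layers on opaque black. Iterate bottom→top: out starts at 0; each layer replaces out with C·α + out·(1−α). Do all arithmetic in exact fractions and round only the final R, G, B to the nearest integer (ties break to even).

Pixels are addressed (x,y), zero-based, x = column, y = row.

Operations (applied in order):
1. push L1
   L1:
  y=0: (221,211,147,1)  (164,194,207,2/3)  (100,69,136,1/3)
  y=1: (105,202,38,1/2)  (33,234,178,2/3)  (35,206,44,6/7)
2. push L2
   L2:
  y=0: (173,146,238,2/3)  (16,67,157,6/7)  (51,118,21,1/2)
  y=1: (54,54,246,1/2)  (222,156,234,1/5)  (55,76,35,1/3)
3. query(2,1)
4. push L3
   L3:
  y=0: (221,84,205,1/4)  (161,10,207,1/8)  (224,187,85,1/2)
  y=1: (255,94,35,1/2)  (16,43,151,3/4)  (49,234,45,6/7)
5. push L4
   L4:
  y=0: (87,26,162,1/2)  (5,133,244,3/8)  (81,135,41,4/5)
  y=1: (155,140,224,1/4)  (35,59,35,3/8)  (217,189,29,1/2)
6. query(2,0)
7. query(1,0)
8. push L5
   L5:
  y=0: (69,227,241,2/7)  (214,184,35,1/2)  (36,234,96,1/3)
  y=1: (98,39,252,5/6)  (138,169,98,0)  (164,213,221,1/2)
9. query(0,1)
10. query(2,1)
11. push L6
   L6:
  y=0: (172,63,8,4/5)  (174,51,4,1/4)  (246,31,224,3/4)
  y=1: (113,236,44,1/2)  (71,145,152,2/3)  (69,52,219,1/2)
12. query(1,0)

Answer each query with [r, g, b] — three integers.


at x=2,y=1 over L1,L2:
after L1 α=6/7: [30, 1236/7, 264/7]
after L2 α=1/3: [115/3, 3004/21, 773/21]
→ [38, 143, 37]

(2,0) stack=L1,L2,L3,L4; from [0,0,0]:
after L1 α=1/3: [100/3, 23, 136/3]
after L2 α=1/2: [253/6, 141/2, 199/6]
after L3 α=1/2: [1597/12, 515/4, 709/12]
after L4 α=4/5: [1097/12, 535/4, 2677/60]
→ [91, 134, 45]

at x=1,y=0 over L1,L2,L3,L4:
+L1 (α=2/3) → [328/3, 388/3, 138]
+L2 (α=6/7) → [88/3, 1594/21, 1080/7]
+L3 (α=1/8) → [1099/24, 203/3, 1287/8]
+L4 (α=3/8) → [5855/192, 553/6, 12291/64]
= [30, 92, 192]

query (0,1) [L1,L2,L3,L4,L5] — begin 0,0,0
+L1 (α=1/2) → [105/2, 101, 19]
+L2 (α=1/2) → [213/4, 155/2, 265/2]
+L3 (α=1/2) → [1233/8, 343/4, 335/4]
+L4 (α=1/4) → [4939/32, 1589/16, 1901/16]
+L5 (α=5/6) → [6873/64, 4709/96, 22061/96]
→ [107, 49, 230]

query (2,1) [L1,L2,L3,L4,L5] — begin 0,0,0
+L1 (α=6/7) → [30, 1236/7, 264/7]
+L2 (α=1/3) → [115/3, 3004/21, 773/21]
+L3 (α=6/7) → [997/21, 32488/147, 6443/147]
+L4 (α=1/2) → [2777/21, 60271/294, 5353/147]
+L5 (α=1/2) → [6221/42, 122893/588, 18920/147]
rounded: [148, 209, 129]

(1,0) stack=L1,L2,L3,L4,L5,L6; from [0,0,0]:
L1 α=2/3: [328/3, 388/3, 138]
L2 α=6/7: [88/3, 1594/21, 1080/7]
L3 α=1/8: [1099/24, 203/3, 1287/8]
L4 α=3/8: [5855/192, 553/6, 12291/64]
L5 α=1/2: [46943/384, 1657/12, 14531/128]
L6 α=1/4: [69215/512, 1861/16, 44105/512]
= [135, 116, 86]


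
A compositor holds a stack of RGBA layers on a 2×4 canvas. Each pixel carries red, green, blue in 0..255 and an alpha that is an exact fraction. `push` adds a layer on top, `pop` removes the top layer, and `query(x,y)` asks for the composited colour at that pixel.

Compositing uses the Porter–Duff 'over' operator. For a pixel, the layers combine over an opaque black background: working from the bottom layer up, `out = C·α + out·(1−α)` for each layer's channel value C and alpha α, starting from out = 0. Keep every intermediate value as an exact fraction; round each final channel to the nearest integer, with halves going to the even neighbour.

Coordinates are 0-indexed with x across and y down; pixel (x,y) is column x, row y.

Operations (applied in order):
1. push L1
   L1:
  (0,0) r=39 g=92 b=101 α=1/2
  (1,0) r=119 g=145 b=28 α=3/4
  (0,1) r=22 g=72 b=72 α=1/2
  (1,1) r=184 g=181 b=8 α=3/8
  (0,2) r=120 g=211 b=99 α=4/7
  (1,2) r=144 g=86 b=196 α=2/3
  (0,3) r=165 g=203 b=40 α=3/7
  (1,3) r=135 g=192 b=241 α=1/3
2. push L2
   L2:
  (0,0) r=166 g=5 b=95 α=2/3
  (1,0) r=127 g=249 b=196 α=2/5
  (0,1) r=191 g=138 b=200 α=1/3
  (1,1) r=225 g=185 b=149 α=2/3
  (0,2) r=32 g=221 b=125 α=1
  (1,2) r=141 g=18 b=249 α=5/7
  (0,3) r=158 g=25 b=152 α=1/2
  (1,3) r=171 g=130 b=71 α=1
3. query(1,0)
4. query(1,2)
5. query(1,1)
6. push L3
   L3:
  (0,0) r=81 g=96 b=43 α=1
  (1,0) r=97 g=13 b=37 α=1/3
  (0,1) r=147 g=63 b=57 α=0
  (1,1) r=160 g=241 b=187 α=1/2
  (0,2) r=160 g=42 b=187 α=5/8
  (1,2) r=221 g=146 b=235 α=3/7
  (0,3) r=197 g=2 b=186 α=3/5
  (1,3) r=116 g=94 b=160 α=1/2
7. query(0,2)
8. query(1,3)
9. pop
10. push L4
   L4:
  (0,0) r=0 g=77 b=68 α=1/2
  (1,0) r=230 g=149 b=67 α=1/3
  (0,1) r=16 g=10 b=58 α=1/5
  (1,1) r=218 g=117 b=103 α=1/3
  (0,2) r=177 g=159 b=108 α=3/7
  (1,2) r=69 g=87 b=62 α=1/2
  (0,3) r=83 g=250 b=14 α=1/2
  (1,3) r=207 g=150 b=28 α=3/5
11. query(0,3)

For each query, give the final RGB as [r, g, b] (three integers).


(1,0) stack=L1,L2; from [0,0,0]:
after L1 α=3/4: [357/4, 435/4, 21]
after L2 α=2/5: [2087/20, 3297/20, 91]
→ [104, 165, 91]

query (1,2) [L1,L2] — begin 0,0,0
+L1 (α=2/3) → [96, 172/3, 392/3]
+L2 (α=5/7) → [897/7, 614/21, 4519/21]
= [128, 29, 215]

(1,1) stack=L1,L2; from [0,0,0]:
after L1 α=3/8: [69, 543/8, 3]
after L2 α=2/3: [173, 3503/24, 301/3]
→ [173, 146, 100]

query (0,2) [L1,L2,L3] — begin 0,0,0
+L1 (α=4/7) → [480/7, 844/7, 396/7]
+L2 (α=1) → [32, 221, 125]
+L3 (α=5/8) → [112, 873/8, 655/4]
rounded: [112, 109, 164]

(1,3) stack=L1,L2,L3; from [0,0,0]:
+L1 (α=1/3) → [45, 64, 241/3]
+L2 (α=1) → [171, 130, 71]
+L3 (α=1/2) → [287/2, 112, 231/2]
rounded: [144, 112, 116]

query (0,3) [L1,L2,L4] — begin 0,0,0
L1 α=3/7: [495/7, 87, 120/7]
L2 α=1/2: [1601/14, 56, 592/7]
L4 α=1/2: [2763/28, 153, 345/7]
→ [99, 153, 49]


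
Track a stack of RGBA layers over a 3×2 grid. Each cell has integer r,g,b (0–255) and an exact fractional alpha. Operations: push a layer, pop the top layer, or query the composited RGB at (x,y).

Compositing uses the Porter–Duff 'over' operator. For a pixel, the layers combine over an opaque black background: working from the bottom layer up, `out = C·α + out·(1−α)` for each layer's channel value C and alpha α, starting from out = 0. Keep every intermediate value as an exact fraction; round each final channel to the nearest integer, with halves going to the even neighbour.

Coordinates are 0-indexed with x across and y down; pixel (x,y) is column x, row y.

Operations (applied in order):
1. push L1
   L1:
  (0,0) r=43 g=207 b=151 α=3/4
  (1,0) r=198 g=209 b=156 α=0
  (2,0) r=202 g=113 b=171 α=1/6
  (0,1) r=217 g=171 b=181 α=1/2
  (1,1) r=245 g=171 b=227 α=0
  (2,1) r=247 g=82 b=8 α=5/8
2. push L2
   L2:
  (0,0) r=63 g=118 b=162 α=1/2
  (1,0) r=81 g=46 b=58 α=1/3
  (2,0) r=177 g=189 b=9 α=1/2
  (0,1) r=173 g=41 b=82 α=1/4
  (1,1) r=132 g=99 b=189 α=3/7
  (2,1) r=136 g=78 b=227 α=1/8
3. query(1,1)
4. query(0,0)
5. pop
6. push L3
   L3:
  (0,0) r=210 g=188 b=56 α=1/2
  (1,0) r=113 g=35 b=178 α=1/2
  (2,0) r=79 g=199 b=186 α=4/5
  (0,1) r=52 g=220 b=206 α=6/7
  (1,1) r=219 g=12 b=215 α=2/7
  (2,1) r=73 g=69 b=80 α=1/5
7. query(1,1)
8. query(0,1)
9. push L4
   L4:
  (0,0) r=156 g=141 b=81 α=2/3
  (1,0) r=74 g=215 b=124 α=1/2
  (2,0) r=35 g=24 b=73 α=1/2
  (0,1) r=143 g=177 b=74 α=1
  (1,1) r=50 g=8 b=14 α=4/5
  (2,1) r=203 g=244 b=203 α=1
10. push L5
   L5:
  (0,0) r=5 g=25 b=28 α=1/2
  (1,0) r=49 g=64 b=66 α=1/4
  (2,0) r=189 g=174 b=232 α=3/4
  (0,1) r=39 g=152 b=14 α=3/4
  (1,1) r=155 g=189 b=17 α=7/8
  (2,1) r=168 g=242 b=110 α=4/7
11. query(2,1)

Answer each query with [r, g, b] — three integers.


(1,1) stack=L1,L2; from [0,0,0]:
L1 α=0: [0, 0, 0]
L2 α=3/7: [396/7, 297/7, 81]
= [57, 42, 81]

query (0,0) [L1,L2] — begin 0,0,0
+L1 (α=3/4) → [129/4, 621/4, 453/4]
+L2 (α=1/2) → [381/8, 1093/8, 1101/8]
rounded: [48, 137, 138]

at x=1,y=1 over L1,L3:
+L1 (α=0) → [0, 0, 0]
+L3 (α=2/7) → [438/7, 24/7, 430/7]
→ [63, 3, 61]

at x=0,y=1 over L1,L3:
L1 α=1/2: [217/2, 171/2, 181/2]
L3 α=6/7: [841/14, 2811/14, 379/2]
rounded: [60, 201, 190]

query (2,1) [L1,L3,L4,L5] — begin 0,0,0
after L1 α=5/8: [1235/8, 205/4, 5]
after L3 α=1/5: [1381/10, 274/5, 20]
after L4 α=1: [203, 244, 203]
after L5 α=4/7: [183, 1700/7, 1049/7]
rounded: [183, 243, 150]


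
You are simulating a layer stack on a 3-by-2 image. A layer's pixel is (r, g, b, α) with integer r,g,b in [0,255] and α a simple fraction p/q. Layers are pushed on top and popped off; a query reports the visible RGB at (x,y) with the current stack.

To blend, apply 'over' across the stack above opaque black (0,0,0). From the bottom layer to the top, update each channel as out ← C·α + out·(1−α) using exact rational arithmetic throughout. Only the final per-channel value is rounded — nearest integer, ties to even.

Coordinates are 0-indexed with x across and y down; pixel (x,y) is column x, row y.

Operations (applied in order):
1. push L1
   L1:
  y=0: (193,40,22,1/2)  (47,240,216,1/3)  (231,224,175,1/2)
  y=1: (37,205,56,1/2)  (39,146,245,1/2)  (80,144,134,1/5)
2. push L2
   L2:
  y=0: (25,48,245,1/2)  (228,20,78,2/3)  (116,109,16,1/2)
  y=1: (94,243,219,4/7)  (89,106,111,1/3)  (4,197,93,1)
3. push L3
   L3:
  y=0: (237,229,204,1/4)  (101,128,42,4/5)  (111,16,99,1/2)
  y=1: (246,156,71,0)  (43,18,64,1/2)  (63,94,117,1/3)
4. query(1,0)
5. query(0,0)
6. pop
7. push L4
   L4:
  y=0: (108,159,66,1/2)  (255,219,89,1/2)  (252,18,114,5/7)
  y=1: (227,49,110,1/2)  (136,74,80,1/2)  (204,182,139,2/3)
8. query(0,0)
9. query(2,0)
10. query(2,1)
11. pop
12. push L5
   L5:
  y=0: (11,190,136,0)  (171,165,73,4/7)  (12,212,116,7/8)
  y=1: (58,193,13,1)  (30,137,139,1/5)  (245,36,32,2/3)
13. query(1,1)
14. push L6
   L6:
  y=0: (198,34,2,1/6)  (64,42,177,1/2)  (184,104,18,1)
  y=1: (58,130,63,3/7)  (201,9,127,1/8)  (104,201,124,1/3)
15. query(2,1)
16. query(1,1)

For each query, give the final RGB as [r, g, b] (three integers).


(1,0) stack=L1,L2,L3; from [0,0,0]:
+L1 (α=1/3) → [47/3, 80, 72]
+L2 (α=2/3) → [1415/9, 40, 76]
+L3 (α=4/5) → [5051/45, 552/5, 244/5]
→ [112, 110, 49]

(0,0) stack=L1,L2,L3; from [0,0,0]:
+L1 (α=1/2) → [193/2, 20, 11]
+L2 (α=1/2) → [243/4, 34, 128]
+L3 (α=1/4) → [1677/16, 331/4, 147]
→ [105, 83, 147]

at x=0,y=0 over L1,L2,L4:
after L1 α=1/2: [193/2, 20, 11]
after L2 α=1/2: [243/4, 34, 128]
after L4 α=1/2: [675/8, 193/2, 97]
= [84, 96, 97]

(2,0) stack=L1,L2,L4; from [0,0,0]:
after L1 α=1/2: [231/2, 112, 175/2]
after L2 α=1/2: [463/4, 221/2, 207/4]
after L4 α=5/7: [2983/14, 311/7, 1347/14]
= [213, 44, 96]

at x=2,y=1 over L1,L2,L4:
L1 α=1/5: [16, 144/5, 134/5]
L2 α=1: [4, 197, 93]
L4 α=2/3: [412/3, 187, 371/3]
→ [137, 187, 124]

at x=1,y=1 over L1,L2,L5:
after L1 α=1/2: [39/2, 73, 245/2]
after L2 α=1/3: [128/3, 84, 356/3]
after L5 α=1/5: [602/15, 473/5, 1841/15]
= [40, 95, 123]

(2,1) stack=L1,L2,L5,L6; from [0,0,0]:
L1 α=1/5: [16, 144/5, 134/5]
L2 α=1: [4, 197, 93]
L5 α=2/3: [494/3, 269/3, 157/3]
L6 α=1/3: [1300/9, 1141/9, 686/9]
→ [144, 127, 76]

(1,1) stack=L1,L2,L5,L6; from [0,0,0]:
after L1 α=1/2: [39/2, 73, 245/2]
after L2 α=1/3: [128/3, 84, 356/3]
after L5 α=1/5: [602/15, 473/5, 1841/15]
after L6 α=1/8: [7229/120, 839/10, 1849/15]
= [60, 84, 123]


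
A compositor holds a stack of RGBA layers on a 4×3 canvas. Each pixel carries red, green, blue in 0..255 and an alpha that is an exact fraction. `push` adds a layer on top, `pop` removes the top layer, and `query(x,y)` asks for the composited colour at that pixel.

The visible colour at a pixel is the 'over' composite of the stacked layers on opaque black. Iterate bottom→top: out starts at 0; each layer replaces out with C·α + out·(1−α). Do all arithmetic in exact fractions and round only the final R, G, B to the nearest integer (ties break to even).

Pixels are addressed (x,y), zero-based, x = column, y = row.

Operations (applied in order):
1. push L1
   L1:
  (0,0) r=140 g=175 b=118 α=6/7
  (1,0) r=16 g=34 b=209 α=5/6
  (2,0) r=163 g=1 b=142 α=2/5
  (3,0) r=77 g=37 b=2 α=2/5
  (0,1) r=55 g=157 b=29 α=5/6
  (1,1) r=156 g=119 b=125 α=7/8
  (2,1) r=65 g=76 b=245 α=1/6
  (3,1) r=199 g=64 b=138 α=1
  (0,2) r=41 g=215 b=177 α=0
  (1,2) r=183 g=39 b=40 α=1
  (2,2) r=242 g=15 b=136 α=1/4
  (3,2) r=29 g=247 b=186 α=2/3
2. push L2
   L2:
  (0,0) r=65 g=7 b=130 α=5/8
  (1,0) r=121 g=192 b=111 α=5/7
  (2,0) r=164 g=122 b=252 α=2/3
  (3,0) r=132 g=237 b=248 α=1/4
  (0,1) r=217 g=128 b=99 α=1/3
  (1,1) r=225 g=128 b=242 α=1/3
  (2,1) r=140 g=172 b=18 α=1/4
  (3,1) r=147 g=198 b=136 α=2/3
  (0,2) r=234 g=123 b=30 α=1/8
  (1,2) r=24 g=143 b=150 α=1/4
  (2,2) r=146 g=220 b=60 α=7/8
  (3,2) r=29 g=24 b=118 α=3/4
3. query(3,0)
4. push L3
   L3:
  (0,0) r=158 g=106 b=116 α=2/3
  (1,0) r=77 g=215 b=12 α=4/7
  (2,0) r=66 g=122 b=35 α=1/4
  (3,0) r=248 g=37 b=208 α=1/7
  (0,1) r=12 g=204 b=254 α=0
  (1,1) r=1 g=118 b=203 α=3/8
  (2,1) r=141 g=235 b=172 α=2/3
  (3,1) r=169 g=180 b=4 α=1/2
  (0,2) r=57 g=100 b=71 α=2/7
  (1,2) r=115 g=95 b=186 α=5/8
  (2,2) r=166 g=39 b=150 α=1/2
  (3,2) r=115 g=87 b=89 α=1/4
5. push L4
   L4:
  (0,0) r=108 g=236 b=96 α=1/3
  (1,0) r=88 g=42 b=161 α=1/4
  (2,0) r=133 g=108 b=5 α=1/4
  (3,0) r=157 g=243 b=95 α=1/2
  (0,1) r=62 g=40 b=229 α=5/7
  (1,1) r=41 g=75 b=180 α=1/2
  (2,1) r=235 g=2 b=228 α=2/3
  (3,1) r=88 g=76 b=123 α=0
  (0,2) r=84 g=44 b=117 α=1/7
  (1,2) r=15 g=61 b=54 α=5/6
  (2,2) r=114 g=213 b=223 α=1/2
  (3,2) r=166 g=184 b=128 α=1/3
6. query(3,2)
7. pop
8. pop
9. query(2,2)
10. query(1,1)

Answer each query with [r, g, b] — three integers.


(3,0) stack=L1,L2; from [0,0,0]:
+L1 (α=2/5) → [154/5, 74/5, 4/5]
+L2 (α=1/4) → [561/10, 1407/20, 313/5]
= [56, 70, 63]

query (3,2) [L1,L2,L3,L4] — begin 0,0,0
L1 α=2/3: [58/3, 494/3, 124]
L2 α=3/4: [319/12, 355/6, 239/2]
L3 α=1/4: [779/16, 529/8, 895/8]
L4 α=1/3: [2107/24, 1265/12, 469/4]
= [88, 105, 117]

(2,2) stack=L1,L2; from [0,0,0]:
+L1 (α=1/4) → [121/2, 15/4, 34]
+L2 (α=7/8) → [2165/16, 6175/32, 227/4]
→ [135, 193, 57]

query (1,1) [L1,L2] — begin 0,0,0
+L1 (α=7/8) → [273/2, 833/8, 875/8]
+L2 (α=1/3) → [166, 1345/12, 1843/12]
= [166, 112, 154]


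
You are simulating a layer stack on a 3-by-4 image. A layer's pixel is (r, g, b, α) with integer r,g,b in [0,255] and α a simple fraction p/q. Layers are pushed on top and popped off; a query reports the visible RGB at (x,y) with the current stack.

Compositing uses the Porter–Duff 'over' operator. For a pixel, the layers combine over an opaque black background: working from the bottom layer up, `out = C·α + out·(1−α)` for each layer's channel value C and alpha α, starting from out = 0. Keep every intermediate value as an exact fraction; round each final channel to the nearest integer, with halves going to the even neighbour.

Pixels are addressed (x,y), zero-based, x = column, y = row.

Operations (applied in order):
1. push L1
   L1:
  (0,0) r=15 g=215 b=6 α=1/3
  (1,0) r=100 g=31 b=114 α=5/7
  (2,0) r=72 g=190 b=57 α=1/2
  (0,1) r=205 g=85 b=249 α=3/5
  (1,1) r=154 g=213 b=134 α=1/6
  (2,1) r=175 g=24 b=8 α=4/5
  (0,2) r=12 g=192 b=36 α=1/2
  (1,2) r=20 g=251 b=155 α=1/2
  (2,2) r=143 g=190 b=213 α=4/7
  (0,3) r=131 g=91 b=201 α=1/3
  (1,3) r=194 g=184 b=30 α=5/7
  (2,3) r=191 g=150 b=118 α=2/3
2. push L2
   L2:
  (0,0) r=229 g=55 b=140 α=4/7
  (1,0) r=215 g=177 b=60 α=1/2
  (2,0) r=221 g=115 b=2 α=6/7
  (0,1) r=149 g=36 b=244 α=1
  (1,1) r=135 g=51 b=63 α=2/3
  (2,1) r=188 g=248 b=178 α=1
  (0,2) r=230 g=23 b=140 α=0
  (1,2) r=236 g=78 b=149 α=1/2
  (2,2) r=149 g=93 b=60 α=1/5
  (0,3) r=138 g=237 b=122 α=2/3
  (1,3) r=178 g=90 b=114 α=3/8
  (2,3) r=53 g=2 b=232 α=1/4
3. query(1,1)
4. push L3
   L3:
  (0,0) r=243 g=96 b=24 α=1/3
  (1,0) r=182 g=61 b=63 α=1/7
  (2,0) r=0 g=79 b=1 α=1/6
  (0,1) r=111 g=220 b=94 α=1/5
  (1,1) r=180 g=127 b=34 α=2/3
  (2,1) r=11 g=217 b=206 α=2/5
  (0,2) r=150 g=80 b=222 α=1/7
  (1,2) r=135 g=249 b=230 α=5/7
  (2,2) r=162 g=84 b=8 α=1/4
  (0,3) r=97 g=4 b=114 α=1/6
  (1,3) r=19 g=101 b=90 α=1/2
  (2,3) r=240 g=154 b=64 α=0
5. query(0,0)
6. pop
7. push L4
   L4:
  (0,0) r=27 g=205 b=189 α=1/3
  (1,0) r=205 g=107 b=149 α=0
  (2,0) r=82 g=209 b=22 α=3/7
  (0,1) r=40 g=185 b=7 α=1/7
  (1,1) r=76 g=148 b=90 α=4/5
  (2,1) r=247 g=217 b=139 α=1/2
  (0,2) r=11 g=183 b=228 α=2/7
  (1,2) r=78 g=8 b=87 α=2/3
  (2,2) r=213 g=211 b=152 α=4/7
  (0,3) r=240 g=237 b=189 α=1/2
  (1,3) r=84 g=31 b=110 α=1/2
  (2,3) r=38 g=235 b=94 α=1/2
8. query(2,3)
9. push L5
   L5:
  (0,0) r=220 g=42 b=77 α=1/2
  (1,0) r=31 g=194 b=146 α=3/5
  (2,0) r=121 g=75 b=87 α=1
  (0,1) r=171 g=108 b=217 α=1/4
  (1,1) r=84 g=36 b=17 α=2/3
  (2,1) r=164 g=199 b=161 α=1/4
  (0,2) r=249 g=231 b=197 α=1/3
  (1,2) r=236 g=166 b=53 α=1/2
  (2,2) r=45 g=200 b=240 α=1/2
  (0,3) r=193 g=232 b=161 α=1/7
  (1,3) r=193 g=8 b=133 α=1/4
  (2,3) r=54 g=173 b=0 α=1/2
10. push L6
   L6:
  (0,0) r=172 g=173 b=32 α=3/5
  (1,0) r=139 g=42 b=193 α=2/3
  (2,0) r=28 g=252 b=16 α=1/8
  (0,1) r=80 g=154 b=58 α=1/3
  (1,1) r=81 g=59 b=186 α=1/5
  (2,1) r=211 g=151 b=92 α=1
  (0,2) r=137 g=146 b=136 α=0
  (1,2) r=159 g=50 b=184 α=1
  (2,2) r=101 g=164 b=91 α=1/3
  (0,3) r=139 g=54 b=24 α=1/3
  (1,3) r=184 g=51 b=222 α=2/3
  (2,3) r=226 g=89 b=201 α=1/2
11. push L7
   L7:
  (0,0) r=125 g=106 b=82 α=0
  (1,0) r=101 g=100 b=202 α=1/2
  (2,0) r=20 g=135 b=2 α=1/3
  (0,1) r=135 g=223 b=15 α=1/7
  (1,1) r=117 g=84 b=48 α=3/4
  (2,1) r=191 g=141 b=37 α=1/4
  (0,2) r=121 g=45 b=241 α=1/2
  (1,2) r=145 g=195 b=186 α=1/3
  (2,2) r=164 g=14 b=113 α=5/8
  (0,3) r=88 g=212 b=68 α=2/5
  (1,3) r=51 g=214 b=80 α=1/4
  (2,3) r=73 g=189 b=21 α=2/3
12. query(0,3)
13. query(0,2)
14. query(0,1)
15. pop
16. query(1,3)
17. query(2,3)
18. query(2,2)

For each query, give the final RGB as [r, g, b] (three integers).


query (1,1) [L1,L2] — begin 0,0,0
L1 α=1/6: [77/3, 71/2, 67/3]
L2 α=2/3: [887/9, 275/6, 445/9]
rounded: [99, 46, 49]

(0,0) stack=L1,L2,L3; from [0,0,0]:
+L1 (α=1/3) → [5, 215/3, 2]
+L2 (α=4/7) → [133, 435/7, 566/7]
+L3 (α=1/3) → [509/3, 514/7, 1300/21]
→ [170, 73, 62]

query (2,3) [L1,L2,L4] — begin 0,0,0
L1 α=2/3: [382/3, 100, 236/3]
L2 α=1/4: [435/4, 151/2, 117]
L4 α=1/2: [587/8, 621/4, 211/2]
rounded: [73, 155, 106]

at x=0,y=3 over L1,L2,L4,L5,L6,L7:
after L1 α=1/3: [131/3, 91/3, 67]
after L2 α=2/3: [959/9, 1513/9, 311/3]
after L4 α=1/2: [3119/18, 1823/9, 439/3]
after L5 α=1/7: [3698/21, 4342/21, 1039/7]
after L6 α=1/3: [10315/63, 9818/63, 2246/21]
after L7 α=2/5: [14011/105, 18722/105, 3198/35]
→ [133, 178, 91]

query (0,2) [L1,L2,L4,L5,L6,L7] — begin 0,0,0
L1 α=1/2: [6, 96, 18]
L2 α=0: [6, 96, 18]
L4 α=2/7: [52/7, 846/7, 78]
L5 α=1/3: [1847/21, 1103/7, 353/3]
L6 α=0: [1847/21, 1103/7, 353/3]
L7 α=1/2: [2194/21, 709/7, 538/3]
→ [104, 101, 179]

query (0,1) [L1,L2,L4,L5,L6,L7] — begin 0,0,0
+L1 (α=3/5) → [123, 51, 747/5]
+L2 (α=1) → [149, 36, 244]
+L4 (α=1/7) → [934/7, 401/7, 1471/7]
+L5 (α=1/4) → [3999/28, 1959/28, 1483/7]
+L6 (α=1/3) → [5119/42, 4115/42, 1124/7]
+L7 (α=1/7) → [6064/49, 5676/49, 6849/49]
= [124, 116, 140]

query (1,3) [L1,L2,L4,L5,L6] — begin 0,0,0
after L1 α=5/7: [970/7, 920/7, 150/7]
after L2 α=3/8: [2147/14, 3245/28, 393/7]
after L4 α=1/2: [3323/28, 4113/56, 1163/14]
after L5 α=1/4: [15373/112, 12787/224, 5351/56]
after L6 α=2/3: [18863/112, 35635/672, 30215/168]
= [168, 53, 180]

at x=2,y=3 over L1,L2,L4,L5,L6:
after L1 α=2/3: [382/3, 100, 236/3]
after L2 α=1/4: [435/4, 151/2, 117]
after L4 α=1/2: [587/8, 621/4, 211/2]
after L5 α=1/2: [1019/16, 1313/8, 211/4]
after L6 α=1/2: [4635/32, 2025/16, 1015/8]
= [145, 127, 127]

(2,2) stack=L1,L2,L4,L5,L6; from [0,0,0]:
+L1 (α=4/7) → [572/7, 760/7, 852/7]
+L2 (α=1/5) → [3331/35, 3691/35, 3828/35]
+L4 (α=4/7) → [39813/245, 40613/245, 32764/245]
+L5 (α=1/2) → [25419/245, 89613/490, 45782/245]
+L6 (α=1/3) → [75583/735, 129793/735, 37953/245]
= [103, 177, 155]


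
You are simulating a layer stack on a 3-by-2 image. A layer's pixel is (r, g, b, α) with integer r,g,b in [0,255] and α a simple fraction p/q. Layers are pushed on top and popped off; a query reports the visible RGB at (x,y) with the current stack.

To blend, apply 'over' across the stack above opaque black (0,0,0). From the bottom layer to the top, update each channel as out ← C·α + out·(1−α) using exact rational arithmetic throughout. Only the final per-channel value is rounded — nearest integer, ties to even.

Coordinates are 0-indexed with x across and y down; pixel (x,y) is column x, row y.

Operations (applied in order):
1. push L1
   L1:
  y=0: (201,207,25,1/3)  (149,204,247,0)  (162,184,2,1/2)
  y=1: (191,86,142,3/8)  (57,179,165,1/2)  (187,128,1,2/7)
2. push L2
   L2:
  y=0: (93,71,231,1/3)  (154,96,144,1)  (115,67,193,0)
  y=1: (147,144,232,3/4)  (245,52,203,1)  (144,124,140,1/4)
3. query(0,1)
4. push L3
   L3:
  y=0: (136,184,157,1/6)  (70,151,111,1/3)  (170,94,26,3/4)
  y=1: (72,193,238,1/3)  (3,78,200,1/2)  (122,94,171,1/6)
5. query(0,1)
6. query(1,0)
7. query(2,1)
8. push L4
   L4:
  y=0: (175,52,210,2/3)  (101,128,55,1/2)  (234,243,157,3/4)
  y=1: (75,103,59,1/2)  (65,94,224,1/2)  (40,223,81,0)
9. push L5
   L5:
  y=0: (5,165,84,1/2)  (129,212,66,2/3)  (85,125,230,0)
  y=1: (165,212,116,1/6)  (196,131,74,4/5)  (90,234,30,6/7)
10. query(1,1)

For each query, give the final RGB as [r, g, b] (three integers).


at x=0,y=1 over L1,L2:
L1 α=3/8: [573/8, 129/4, 213/4]
L2 α=3/4: [4101/32, 1857/16, 2997/16]
= [128, 116, 187]

at x=0,y=1 over L1,L2,L3:
L1 α=3/8: [573/8, 129/4, 213/4]
L2 α=3/4: [4101/32, 1857/16, 2997/16]
L3 α=1/3: [1751/16, 3401/24, 4901/24]
= [109, 142, 204]

at x=1,y=0 over L1,L2,L3:
L1 α=0: [0, 0, 0]
L2 α=1: [154, 96, 144]
L3 α=1/3: [126, 343/3, 133]
rounded: [126, 114, 133]

query (2,1) [L1,L2,L3] — begin 0,0,0
after L1 α=2/7: [374/7, 256/7, 2/7]
after L2 α=1/4: [1065/14, 409/7, 493/14]
after L3 α=1/6: [7033/84, 901/14, 4859/84]
rounded: [84, 64, 58]

(1,1) stack=L1,L2,L3,L4,L5; from [0,0,0]:
L1 α=1/2: [57/2, 179/2, 165/2]
L2 α=1: [245, 52, 203]
L3 α=1/2: [124, 65, 403/2]
L4 α=1/2: [189/2, 159/2, 851/4]
L5 α=4/5: [1757/10, 1207/10, 407/4]
rounded: [176, 121, 102]


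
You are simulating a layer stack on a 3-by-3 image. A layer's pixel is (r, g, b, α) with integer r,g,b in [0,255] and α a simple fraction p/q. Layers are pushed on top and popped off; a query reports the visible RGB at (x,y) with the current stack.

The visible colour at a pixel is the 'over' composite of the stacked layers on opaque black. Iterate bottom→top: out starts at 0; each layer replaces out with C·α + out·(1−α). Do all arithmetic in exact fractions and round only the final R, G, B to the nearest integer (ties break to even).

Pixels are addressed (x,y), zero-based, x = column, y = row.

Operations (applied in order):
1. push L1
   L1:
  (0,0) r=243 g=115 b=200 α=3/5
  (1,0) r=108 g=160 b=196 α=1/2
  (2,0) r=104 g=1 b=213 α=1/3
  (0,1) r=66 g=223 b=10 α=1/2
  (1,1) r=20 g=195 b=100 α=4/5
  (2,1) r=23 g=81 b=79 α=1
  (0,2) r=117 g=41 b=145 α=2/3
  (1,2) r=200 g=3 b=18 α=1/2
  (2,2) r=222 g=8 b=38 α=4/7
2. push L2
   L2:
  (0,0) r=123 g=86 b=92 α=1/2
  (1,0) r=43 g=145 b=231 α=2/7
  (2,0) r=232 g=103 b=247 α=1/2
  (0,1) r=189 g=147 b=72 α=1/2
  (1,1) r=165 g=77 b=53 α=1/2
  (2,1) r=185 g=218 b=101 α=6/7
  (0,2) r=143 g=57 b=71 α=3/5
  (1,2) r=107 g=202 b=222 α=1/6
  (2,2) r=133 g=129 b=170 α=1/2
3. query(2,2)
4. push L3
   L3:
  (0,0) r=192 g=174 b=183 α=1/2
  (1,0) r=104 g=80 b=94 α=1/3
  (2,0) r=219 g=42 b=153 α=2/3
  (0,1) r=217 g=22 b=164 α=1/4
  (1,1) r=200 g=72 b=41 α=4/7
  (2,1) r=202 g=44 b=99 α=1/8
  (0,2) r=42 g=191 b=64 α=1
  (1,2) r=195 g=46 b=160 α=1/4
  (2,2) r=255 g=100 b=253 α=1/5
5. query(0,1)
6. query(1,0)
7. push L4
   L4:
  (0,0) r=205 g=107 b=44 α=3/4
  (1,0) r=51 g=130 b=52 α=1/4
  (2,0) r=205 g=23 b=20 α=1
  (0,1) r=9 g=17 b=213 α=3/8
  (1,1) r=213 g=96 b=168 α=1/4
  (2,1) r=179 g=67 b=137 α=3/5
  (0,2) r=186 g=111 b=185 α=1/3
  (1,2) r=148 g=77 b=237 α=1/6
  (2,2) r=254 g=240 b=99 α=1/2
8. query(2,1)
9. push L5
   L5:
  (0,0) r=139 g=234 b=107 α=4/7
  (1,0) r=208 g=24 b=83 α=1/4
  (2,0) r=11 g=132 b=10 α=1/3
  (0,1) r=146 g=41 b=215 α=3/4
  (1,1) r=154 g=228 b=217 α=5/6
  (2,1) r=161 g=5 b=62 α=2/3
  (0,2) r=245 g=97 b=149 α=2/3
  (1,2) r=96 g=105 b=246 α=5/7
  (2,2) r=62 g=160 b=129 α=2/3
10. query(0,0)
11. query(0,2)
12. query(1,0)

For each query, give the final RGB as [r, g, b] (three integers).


(2,2) stack=L1,L2; from [0,0,0]:
L1 α=4/7: [888/7, 32/7, 152/7]
L2 α=1/2: [1819/14, 935/14, 671/7]
→ [130, 67, 96]

(0,1) stack=L1,L2,L3; from [0,0,0]:
after L1 α=1/2: [33, 223/2, 5]
after L2 α=1/2: [111, 517/4, 77/2]
after L3 α=1/4: [275/2, 1639/16, 559/8]
rounded: [138, 102, 70]

query (1,0) [L1,L2,L3] — begin 0,0,0
L1 α=1/2: [54, 80, 98]
L2 α=2/7: [356/7, 690/7, 136]
L3 α=1/3: [480/7, 1940/21, 122]
rounded: [69, 92, 122]

at x=2,y=1 over L1,L2,L3,L4:
+L1 (α=1) → [23, 81, 79]
+L2 (α=6/7) → [1133/7, 1389/7, 685/7]
+L3 (α=1/8) → [1335/8, 1433/8, 98]
+L4 (α=3/5) → [3483/20, 2237/20, 607/5]
→ [174, 112, 121]

query (0,0) [L1,L2,L3,L4,L5] — begin 0,0,0
+L1 (α=3/5) → [729/5, 69, 120]
+L2 (α=1/2) → [672/5, 155/2, 106]
+L3 (α=1/2) → [816/5, 503/4, 289/2]
+L4 (α=3/4) → [3891/20, 1787/16, 553/8]
+L5 (α=4/7) → [22793/140, 20337/112, 5083/56]
→ [163, 182, 91]

query (0,2) [L1,L2,L3,L4,L5] — begin 0,0,0
L1 α=2/3: [78, 82/3, 290/3]
L2 α=3/5: [117, 677/15, 1219/15]
L3 α=1: [42, 191, 64]
L4 α=1/3: [90, 493/3, 313/3]
L5 α=2/3: [580/3, 1075/9, 1207/9]
rounded: [193, 119, 134]

(1,0) stack=L1,L2,L3,L4,L5; from [0,0,0]:
+L1 (α=1/2) → [54, 80, 98]
+L2 (α=2/7) → [356/7, 690/7, 136]
+L3 (α=1/3) → [480/7, 1940/21, 122]
+L4 (α=1/4) → [1797/28, 1425/14, 209/2]
+L5 (α=1/4) → [11215/112, 4611/56, 793/8]
= [100, 82, 99]
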